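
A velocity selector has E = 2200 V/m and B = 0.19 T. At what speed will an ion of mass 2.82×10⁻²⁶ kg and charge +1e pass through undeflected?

v = 1.2×10⁴ m/s

Straight-line motion ⇒ electric and magnetic forces cancel, so E = vB.
v = E/B = 2200/0.19 = 1.2×10⁴ m/s.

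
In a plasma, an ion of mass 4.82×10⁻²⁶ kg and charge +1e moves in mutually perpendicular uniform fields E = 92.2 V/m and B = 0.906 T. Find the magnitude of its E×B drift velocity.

v_d ≈ 102 m/s

The steady drift has the magnetic force balancing the electric force, so v_d = E/B.
v_d = 92.2/0.906 = 102 m/s.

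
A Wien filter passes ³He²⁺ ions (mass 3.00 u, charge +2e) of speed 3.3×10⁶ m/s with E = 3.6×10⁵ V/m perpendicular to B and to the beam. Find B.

B = 0.11 T

Balance of forces in the selector: qE = qvB ⇒ B = E/v.
B = 3.6×10⁵/3.3×10⁶ = 0.11 T.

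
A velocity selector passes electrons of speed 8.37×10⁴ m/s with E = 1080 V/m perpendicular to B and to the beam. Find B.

B = 0.0129 T

Balance of forces in the selector: qE = qvB ⇒ B = E/v.
B = 1080/8.37×10⁴ = 0.0129 T.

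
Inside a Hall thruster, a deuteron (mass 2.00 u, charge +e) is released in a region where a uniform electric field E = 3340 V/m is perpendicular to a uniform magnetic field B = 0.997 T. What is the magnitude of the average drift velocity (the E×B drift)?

v_d ≈ 3350 m/s

The E×B drift speed is v_d = E/B.
v_d = 3340/0.997 = 3350 m/s.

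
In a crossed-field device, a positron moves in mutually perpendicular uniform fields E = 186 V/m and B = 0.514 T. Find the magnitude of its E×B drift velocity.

v_d ≈ 362 m/s

In crossed fields the guiding centre drifts at v_d = |E×B|/B² = E/B, independent of charge and mass.
v_d = 186/0.514 = 362 m/s.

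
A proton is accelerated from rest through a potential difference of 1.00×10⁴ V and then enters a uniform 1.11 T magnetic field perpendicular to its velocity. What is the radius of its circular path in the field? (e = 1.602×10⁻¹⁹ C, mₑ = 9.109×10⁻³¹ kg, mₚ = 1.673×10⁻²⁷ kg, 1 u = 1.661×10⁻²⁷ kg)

r ≈ 0.0130 m

Acceleration: |q|V = ½mv² ⇒ v = √(2|q|V/m) = √(2·1.602×10⁻¹⁹·1.00×10⁴/1.673×10⁻²⁷) ≈ 1.384×10⁶ m/s.
In the field: r = mv/(|q|B) = (1.673×10⁻²⁷)(1.384×10⁶)/((1.602×10⁻¹⁹)(1.11)) ≈ 0.0130 m.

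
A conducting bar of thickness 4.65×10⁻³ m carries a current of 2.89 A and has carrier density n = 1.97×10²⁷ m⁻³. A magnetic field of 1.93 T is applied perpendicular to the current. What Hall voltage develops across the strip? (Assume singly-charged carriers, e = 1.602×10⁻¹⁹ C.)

V_H = IB/(n e t).
V_H = (2.89)(1.93)/((1.97×10²⁷)(1.602×10⁻¹⁹)(4.65×10⁻³)) ≈ 3.80×10⁻⁶ V.

V_H ≈ 3.80×10⁻⁶ V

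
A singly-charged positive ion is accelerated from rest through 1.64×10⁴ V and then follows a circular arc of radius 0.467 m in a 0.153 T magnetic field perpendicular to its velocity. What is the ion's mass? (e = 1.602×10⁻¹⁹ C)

Combine |q|V = ½mv² and r = mv/(|q|B): eliminate v to get m = qB²r²/(2V).
m = (1.602×10⁻¹⁹)(0.153)²(0.467)²/(2·1.64×10⁴) ≈ 2.49×10⁻²⁶ kg.

m ≈ 2.49×10⁻²⁶ kg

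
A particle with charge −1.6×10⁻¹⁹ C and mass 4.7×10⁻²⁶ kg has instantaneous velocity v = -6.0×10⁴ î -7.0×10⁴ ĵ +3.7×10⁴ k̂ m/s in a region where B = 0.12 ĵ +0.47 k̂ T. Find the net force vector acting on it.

v×B = (-3.73×10⁴, 2.82×10⁴, -7200) N/C.
F = q v×B = (−1.6×10⁻¹⁹ C)·(-3.73×10⁴, 2.82×10⁴, -7200) = (5.97×10⁻¹⁵, -4.51×10⁻¹⁵, 1.15×10⁻¹⁵) N.

F ≈ (5.97×10⁻¹⁵, -4.51×10⁻¹⁵, 1.15×10⁻¹⁵) N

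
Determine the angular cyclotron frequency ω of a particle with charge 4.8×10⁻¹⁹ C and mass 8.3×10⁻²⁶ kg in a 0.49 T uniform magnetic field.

ω ≈ 2.8×10⁶ rad/s

ω = |q|B/m.
ω = (4.8×10⁻¹⁹)(0.49)/8.3×10⁻²⁶ ≈ 2.8×10⁶ rad/s.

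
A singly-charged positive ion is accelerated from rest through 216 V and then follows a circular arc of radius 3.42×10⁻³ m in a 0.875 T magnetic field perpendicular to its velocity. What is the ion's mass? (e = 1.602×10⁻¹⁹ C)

Combine |q|V = ½mv² and r = mv/(|q|B): eliminate v to get m = qB²r²/(2V).
m = (1.602×10⁻¹⁹)(0.875)²(3.42×10⁻³)²/(2·216) ≈ 3.32×10⁻²⁷ kg.

m ≈ 3.32×10⁻²⁷ kg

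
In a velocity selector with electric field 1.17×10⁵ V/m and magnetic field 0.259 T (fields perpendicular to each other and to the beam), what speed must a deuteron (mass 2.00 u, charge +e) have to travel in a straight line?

For undeflected motion the electric and magnetic forces balance: qE = qvB.
v = E/B = 1.17×10⁵/0.259 = 4.52×10⁵ m/s.

v = 4.52×10⁵ m/s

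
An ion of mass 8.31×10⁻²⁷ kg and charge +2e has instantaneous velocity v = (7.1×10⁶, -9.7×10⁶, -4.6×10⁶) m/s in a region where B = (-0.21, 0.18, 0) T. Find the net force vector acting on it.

v×B = (8.28×10⁵, 9.66×10⁵, -7.59×10⁵) N/C.
F = q v×B = (3.204×10⁻¹⁹ C)·(8.28×10⁵, 9.66×10⁵, -7.59×10⁵) = (2.65×10⁻¹³, 3.10×10⁻¹³, -2.43×10⁻¹³) N.

F ≈ (2.65×10⁻¹³, 3.10×10⁻¹³, -2.43×10⁻¹³) N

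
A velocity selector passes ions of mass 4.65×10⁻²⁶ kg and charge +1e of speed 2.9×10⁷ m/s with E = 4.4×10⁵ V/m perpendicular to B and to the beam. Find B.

Balance of forces in the selector: qE = qvB ⇒ B = E/v.
B = 4.4×10⁵/2.9×10⁷ = 0.015 T.

B = 0.015 T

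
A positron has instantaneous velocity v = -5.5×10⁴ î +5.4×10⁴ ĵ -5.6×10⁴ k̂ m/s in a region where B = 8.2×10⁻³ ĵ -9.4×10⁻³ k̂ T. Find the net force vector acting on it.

F ≈ (-7.75×10⁻¹⁸, -8.28×10⁻¹⁷, -7.23×10⁻¹⁷) N

v×B = (-48.4, -517, -451) N/C.
F = q v×B = (1.602×10⁻¹⁹ C)·(-48.4, -517, -451) = (-7.75×10⁻¹⁸, -8.28×10⁻¹⁷, -7.23×10⁻¹⁷) N.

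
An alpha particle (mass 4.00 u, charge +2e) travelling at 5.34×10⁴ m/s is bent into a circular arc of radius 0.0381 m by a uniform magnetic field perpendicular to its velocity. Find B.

B ≈ 0.0291 T

From |q|vB = mv²/r, B = mv/(|q|r).
B = (6.644×10⁻²⁷)(5.34×10⁴)/((3.204×10⁻¹⁹)(0.0381)) ≈ 0.0291 T.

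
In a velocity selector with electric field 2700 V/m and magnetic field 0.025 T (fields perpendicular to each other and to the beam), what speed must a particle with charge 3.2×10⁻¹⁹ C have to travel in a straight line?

v = 1.1×10⁵ m/s

Straight-line motion ⇒ electric and magnetic forces cancel, so E = vB.
v = E/B = 2700/0.025 = 1.1×10⁵ m/s.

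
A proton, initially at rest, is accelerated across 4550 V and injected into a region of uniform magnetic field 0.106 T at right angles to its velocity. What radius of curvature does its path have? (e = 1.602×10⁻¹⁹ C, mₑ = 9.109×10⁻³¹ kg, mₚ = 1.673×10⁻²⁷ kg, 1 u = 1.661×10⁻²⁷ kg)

r ≈ 0.0920 m

Acceleration: |q|V = ½mv² ⇒ v = √(2|q|V/m) = √(2·1.602×10⁻¹⁹·4550/1.673×10⁻²⁷) ≈ 9.335×10⁵ m/s.
In the field: r = mv/(|q|B) = (1.673×10⁻²⁷)(9.335×10⁵)/((1.602×10⁻¹⁹)(0.106)) ≈ 0.0920 m.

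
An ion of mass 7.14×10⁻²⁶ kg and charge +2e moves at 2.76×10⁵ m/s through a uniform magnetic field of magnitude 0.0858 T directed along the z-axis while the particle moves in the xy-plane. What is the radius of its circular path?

r ≈ 0.717 m

The magnetic force provides the centripetal force: |q|vB = mv²/r.
r = mv/(|q|B) = (7.14×10⁻²⁶)(2.76×10⁵)/((3.204×10⁻¹⁹)(0.0858)) ≈ 0.717 m.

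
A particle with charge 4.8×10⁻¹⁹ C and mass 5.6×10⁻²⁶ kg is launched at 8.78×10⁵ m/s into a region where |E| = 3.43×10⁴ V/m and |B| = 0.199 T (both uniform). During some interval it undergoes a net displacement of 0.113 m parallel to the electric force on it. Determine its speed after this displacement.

B does no work; ΔKE = |q|E d.
½mv_f² = ½mv₀² + |q|Ed = ½(5.6×10⁻²⁶)(8.78×10⁵)² + (4.8×10⁻¹⁹)(3.43×10⁴)(0.113) ≈ 2.158×10⁻¹⁴ J + 1.860×10⁻¹⁵ J ≈ 2.345×10⁻¹⁴ J.
v_f = √(2·2.345×10⁻¹⁴/5.6×10⁻²⁶) ≈ 9.15×10⁵ m/s.

v_f ≈ 9.15×10⁵ m/s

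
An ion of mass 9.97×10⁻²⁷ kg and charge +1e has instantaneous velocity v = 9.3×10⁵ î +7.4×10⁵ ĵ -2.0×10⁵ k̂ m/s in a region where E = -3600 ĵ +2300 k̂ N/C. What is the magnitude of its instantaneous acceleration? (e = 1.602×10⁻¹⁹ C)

Only an electric field acts, so F = qE = (1.602×10⁻¹⁹ C)·(0, -3600, 2300) = (0, -5.77×10⁻¹⁶, 3.68×10⁻¹⁶) N.
|a| = |F|/m = 6.844×10⁻¹⁶/9.97×10⁻²⁷ ≈ 6.86×10¹⁰ m/s².

|a| ≈ 6.86×10¹⁰ m/s²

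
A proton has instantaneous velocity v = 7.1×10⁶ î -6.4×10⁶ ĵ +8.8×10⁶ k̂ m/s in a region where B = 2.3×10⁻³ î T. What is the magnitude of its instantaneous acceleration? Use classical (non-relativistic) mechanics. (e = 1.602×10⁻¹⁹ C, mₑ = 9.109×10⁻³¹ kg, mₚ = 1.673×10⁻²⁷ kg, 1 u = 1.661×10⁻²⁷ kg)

|a| ≈ 2.40×10¹² m/s²

v×B = (0, 2.02×10⁴, 1.47×10⁴) N/C.
F = q v×B = (1.602×10⁻¹⁹ C)·(0, 2.02×10⁴, 1.47×10⁴) = (0, 3.24×10⁻¹⁵, 2.36×10⁻¹⁵) N.
|a| = |F|/m = 4.009×10⁻¹⁵/1.673×10⁻²⁷ ≈ 2.40×10¹² m/s².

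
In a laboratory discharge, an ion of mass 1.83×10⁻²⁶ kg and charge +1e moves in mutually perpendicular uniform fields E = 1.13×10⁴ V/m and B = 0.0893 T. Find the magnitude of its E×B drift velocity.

The E×B drift speed is v_d = E/B.
v_d = 1.13×10⁴/0.0893 = 1.27×10⁵ m/s.

v_d ≈ 1.27×10⁵ m/s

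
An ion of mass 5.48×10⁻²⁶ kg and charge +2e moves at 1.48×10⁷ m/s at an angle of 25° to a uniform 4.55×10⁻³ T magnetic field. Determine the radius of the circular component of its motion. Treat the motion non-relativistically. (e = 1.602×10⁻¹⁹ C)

r ≈ 235 m

v⊥ = v sinθ = 1.48×10⁷·sin25° ≈ 6.255×10⁶ m/s.
r = m v⊥/(|q|B) = (5.48×10⁻²⁶)(6.255×10⁶)/((3.204×10⁻¹⁹)(4.55×10⁻³)) ≈ 235 m.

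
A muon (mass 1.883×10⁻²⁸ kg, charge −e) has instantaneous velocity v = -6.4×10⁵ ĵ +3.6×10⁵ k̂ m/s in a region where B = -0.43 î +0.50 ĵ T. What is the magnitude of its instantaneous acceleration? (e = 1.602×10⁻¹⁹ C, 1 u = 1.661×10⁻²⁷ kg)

v×B = (-1.80×10⁵, -1.55×10⁵, -2.75×10⁵) N/C.
F = q v×B = (−1.602×10⁻¹⁹ C)·(-1.80×10⁵, -1.55×10⁵, -2.75×10⁵) = (2.88×10⁻¹⁴, 2.48×10⁻¹⁴, 4.41×10⁻¹⁴) N.
|a| = |F|/m = 5.823×10⁻¹⁴/1.883×10⁻²⁸ ≈ 3.09×10¹⁴ m/s².

|a| ≈ 3.09×10¹⁴ m/s²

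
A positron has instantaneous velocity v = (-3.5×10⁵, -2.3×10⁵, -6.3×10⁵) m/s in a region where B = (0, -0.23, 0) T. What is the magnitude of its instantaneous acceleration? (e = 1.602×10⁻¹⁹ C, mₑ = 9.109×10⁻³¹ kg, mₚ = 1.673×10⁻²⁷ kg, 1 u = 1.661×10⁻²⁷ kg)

|a| ≈ 2.92×10¹⁶ m/s²

v×B = (-1.45×10⁵, 0, 8.05×10⁴) N/C.
F = q v×B = (1.602×10⁻¹⁹ C)·(-1.45×10⁵, 0, 8.05×10⁴) = (-2.32×10⁻¹⁴, 0, 1.29×10⁻¹⁴) N.
|a| = |F|/m = 2.655×10⁻¹⁴/9.109×10⁻³¹ ≈ 2.92×10¹⁶ m/s².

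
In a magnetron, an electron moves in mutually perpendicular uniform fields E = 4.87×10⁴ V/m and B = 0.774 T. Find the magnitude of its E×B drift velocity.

v_d ≈ 6.29×10⁴ m/s

In crossed fields the guiding centre drifts at v_d = |E×B|/B² = E/B, independent of charge and mass.
v_d = 4.87×10⁴/0.774 = 6.29×10⁴ m/s.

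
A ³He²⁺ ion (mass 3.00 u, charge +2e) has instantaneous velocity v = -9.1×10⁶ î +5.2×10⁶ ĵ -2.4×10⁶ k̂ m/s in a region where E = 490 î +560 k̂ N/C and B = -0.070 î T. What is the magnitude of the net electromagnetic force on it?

v×B = (0, 1.68×10⁵, 3.64×10⁵) N/C.
E + v×B = (490, 1.68×10⁵, 3.65×10⁵) N/C.
F = q(E + v×B) = (3.204×10⁻¹⁹ C)·(490, 1.68×10⁵, 3.65×10⁵) = (1.57×10⁻¹⁶, 5.38×10⁻¹⁴, 1.17×10⁻¹³) N.
|F| = 1.29×10⁻¹³ N.

|F| ≈ 1.29×10⁻¹³ N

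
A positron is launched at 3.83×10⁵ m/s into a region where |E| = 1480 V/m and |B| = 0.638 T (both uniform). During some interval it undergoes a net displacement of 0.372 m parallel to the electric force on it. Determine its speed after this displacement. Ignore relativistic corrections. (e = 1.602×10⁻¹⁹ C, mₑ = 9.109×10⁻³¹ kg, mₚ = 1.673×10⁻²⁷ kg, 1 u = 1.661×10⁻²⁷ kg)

B does no work; ΔKE = |q|E d.
½mv_f² = ½mv₀² + |q|Ed = ½(9.109×10⁻³¹)(3.83×10⁵)² + (1.602×10⁻¹⁹)(1480)(0.372) ≈ 6.681×10⁻²⁰ J + 8.820×10⁻¹⁷ J ≈ 8.827×10⁻¹⁷ J.
v_f = √(2·8.827×10⁻¹⁷/9.109×10⁻³¹) ≈ 1.39×10⁷ m/s.

v_f ≈ 1.39×10⁷ m/s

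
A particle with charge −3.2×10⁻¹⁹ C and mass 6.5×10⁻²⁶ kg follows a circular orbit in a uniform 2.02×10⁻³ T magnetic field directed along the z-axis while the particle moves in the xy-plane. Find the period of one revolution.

The cyclotron period depends only on m, q, B: T = 2πm/(|q|B).
T = 2π(6.5×10⁻²⁶)/((3.2×10⁻¹⁹)(2.02×10⁻³)) ≈ 6.32×10⁻⁴ s.

T ≈ 6.32×10⁻⁴ s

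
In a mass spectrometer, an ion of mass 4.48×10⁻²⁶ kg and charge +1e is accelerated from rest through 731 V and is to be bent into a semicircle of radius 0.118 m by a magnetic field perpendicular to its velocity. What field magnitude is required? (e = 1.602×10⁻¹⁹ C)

v = √(2|q|V/m) = √(2·1.602×10⁻¹⁹·731/4.48×10⁻²⁶) ≈ 7.230×10⁴ m/s.
B = mv/(|q|r) = (4.48×10⁻²⁶)(7.230×10⁴)/((1.602×10⁻¹⁹)(0.118)) ≈ 0.171 T.

B ≈ 0.171 T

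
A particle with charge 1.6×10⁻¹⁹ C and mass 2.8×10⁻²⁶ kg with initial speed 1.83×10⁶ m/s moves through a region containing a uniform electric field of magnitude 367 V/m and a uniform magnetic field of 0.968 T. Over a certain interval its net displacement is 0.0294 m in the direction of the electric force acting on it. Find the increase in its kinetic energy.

ΔKE ≈ 1.73×10⁻¹⁸ J

The magnetic force is always ⟂ v and does no work; only the electric force changes KE.
ΔKE = F_E · d = |q|E d = (1.6×10⁻¹⁹)(367)(0.0294) ≈ 1.73×10⁻¹⁸ J.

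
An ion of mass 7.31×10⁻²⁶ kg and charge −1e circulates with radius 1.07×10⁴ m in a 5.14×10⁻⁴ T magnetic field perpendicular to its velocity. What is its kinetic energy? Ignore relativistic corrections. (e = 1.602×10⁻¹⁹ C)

KE ≈ 3.31×10⁷ eV

v = |q|Br/m, then KE = ½mv² = (qBr)²/(2m).
v = (1.602×10⁻¹⁹)(5.14×10⁻⁴)(1.07×10⁴)/7.31×10⁻²⁶ ≈ 1.205×10⁷ m/s.
KE = ½(7.31×10⁻²⁶)(1.205×10⁷)² ≈ 5.31×10⁻¹² J = 3.31×10⁷ eV.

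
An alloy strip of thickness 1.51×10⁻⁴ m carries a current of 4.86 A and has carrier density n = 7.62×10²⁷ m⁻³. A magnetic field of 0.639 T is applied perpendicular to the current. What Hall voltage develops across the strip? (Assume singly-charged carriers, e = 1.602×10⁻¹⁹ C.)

V_H = IB/(n e t).
V_H = (4.86)(0.639)/((7.62×10²⁷)(1.602×10⁻¹⁹)(1.51×10⁻⁴)) ≈ 1.68×10⁻⁵ V.

V_H ≈ 1.68×10⁻⁵ V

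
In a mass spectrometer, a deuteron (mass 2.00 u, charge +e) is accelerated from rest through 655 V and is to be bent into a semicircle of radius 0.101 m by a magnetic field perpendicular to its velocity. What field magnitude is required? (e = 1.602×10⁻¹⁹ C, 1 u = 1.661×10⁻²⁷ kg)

v = √(2|q|V/m) = √(2·1.602×10⁻¹⁹·655/3.322×10⁻²⁷) ≈ 2.513×10⁵ m/s.
B = mv/(|q|r) = (3.322×10⁻²⁷)(2.513×10⁵)/((1.602×10⁻¹⁹)(0.101)) ≈ 0.0516 T.

B ≈ 0.0516 T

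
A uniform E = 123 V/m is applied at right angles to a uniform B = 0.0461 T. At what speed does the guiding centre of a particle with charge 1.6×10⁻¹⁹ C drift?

The E×B drift speed is v_d = E/B.
v_d = 123/0.0461 = 2670 m/s.

v_d ≈ 2670 m/s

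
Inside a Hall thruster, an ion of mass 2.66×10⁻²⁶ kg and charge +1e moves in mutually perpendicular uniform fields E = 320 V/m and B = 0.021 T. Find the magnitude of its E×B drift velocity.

In crossed fields the guiding centre drifts at v_d = |E×B|/B² = E/B, independent of charge and mass.
v_d = 320/0.021 = 1.5×10⁴ m/s.

v_d ≈ 1.5×10⁴ m/s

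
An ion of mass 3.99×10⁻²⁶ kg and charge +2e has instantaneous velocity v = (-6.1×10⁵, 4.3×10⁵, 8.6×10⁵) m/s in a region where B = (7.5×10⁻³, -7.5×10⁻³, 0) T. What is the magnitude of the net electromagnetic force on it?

v×B = (6450, 6450, 1350) N/C.
F = q v×B = (3.204×10⁻¹⁹ C)·(6450, 6450, 1350) = (2.07×10⁻¹⁵, 2.07×10⁻¹⁵, 4.33×10⁻¹⁶) N.
|F| = 2.95×10⁻¹⁵ N.

|F| ≈ 2.95×10⁻¹⁵ N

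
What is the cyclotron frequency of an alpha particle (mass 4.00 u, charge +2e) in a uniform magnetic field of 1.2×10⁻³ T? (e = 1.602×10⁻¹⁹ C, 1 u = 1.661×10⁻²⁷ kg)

f ≈ 9200 Hz

f = |q|B/(2πm).
f = (3.204×10⁻¹⁹)(1.2×10⁻³)/(2π·6.644×10⁻²⁷) ≈ 9200 Hz.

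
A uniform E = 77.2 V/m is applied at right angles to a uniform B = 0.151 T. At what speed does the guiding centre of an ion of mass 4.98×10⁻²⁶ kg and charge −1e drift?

The E×B drift speed is v_d = E/B.
v_d = 77.2/0.151 = 511 m/s.

v_d ≈ 511 m/s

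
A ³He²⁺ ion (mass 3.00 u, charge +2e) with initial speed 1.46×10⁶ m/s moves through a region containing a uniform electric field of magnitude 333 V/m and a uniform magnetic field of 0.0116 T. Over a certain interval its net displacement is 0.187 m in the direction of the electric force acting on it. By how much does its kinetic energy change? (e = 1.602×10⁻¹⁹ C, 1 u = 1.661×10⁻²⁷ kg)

The magnetic force is always ⟂ v and does no work; only the electric force changes KE.
ΔKE = F_E · d = |q|E d = (3.204×10⁻¹⁹)(333)(0.187) ≈ 2.00×10⁻¹⁷ J.

ΔKE ≈ 2.00×10⁻¹⁷ J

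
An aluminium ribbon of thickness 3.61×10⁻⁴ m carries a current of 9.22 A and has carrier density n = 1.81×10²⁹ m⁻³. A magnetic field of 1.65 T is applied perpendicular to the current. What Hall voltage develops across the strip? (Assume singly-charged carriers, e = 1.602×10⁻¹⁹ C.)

V_H ≈ 1.45×10⁻⁶ V

V_H = IB/(n e t).
V_H = (9.22)(1.65)/((1.81×10²⁹)(1.602×10⁻¹⁹)(3.61×10⁻⁴)) ≈ 1.45×10⁻⁶ V.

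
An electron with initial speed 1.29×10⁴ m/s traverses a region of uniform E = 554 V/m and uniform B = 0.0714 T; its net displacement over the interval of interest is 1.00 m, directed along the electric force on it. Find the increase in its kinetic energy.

ΔKE ≈ 8.88×10⁻¹⁷ J

The magnetic force is always ⟂ v and does no work; only the electric force changes KE.
ΔKE = F_E · d = |q|E d = (1.602×10⁻¹⁹)(554)(1.00) ≈ 8.88×10⁻¹⁷ J.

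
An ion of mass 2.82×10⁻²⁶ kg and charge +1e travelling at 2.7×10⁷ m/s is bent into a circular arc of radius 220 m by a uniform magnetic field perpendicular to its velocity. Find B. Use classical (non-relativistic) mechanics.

From |q|vB = mv²/r, B = mv/(|q|r).
B = (2.82×10⁻²⁶)(2.7×10⁷)/((1.602×10⁻¹⁹)(220)) ≈ 0.022 T.

B ≈ 0.022 T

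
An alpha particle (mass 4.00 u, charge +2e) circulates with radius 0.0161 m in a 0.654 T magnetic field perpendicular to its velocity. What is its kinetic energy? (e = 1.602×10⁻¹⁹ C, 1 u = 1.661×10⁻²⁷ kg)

v = |q|Br/m, then KE = ½mv² = (qBr)²/(2m).
v = (3.204×10⁻¹⁹)(0.654)(0.0161)/6.644×10⁻²⁷ ≈ 5.078×10⁵ m/s.
KE = ½(6.644×10⁻²⁷)(5.078×10⁵)² ≈ 8.57×10⁻¹⁶ J = 5350 eV.

KE ≈ 5350 eV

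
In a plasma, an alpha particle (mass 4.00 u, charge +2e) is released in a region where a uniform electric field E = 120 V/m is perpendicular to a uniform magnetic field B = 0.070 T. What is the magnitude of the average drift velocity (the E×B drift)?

In crossed fields the guiding centre drifts at v_d = |E×B|/B² = E/B, independent of charge and mass.
v_d = 120/0.070 = 1700 m/s.

v_d ≈ 1700 m/s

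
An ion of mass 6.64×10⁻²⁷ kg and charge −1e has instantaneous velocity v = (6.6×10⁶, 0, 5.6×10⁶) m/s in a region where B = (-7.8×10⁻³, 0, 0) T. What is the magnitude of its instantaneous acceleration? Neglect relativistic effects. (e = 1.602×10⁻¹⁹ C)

v×B = (0, -4.37×10⁴, 0) N/C.
F = q v×B = (−1.602×10⁻¹⁹ C)·(0, -4.37×10⁴, 0) = (0, 7.00×10⁻¹⁵, 0) N.
|a| = |F|/m = 6.998×10⁻¹⁵/6.64×10⁻²⁷ ≈ 1.05×10¹² m/s².

|a| ≈ 1.05×10¹² m/s²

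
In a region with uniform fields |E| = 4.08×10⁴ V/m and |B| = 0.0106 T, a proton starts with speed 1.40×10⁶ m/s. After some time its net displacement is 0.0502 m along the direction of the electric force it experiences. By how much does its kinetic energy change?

The magnetic force is always ⟂ v and does no work; only the electric force changes KE.
ΔKE = F_E · d = |q|E d = (1.602×10⁻¹⁹)(4.08×10⁴)(0.0502) ≈ 3.28×10⁻¹⁶ J.

ΔKE ≈ 3.28×10⁻¹⁶ J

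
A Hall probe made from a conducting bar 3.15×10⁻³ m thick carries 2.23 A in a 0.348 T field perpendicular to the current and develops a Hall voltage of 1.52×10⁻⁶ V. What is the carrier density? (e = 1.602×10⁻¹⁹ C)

n ≈ 1.01×10²⁷ m⁻³

From V_H = IB/(n e t), n = IB/(V_H e t).
n = (2.23)(0.348)/((1.52×10⁻⁶)(1.602×10⁻¹⁹)(3.15×10⁻³)) ≈ 1.01×10²⁷ m⁻³.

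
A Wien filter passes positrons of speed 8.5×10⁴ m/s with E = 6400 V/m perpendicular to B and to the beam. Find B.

B = 0.075 T

Balance of forces in the selector: qE = qvB ⇒ B = E/v.
B = 6400/8.5×10⁴ = 0.075 T.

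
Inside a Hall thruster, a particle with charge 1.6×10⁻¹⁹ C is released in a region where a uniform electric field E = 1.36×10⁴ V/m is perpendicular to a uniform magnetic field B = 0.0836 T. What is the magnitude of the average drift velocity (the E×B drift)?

The E×B drift speed is v_d = E/B.
v_d = 1.36×10⁴/0.0836 = 1.63×10⁵ m/s.

v_d ≈ 1.63×10⁵ m/s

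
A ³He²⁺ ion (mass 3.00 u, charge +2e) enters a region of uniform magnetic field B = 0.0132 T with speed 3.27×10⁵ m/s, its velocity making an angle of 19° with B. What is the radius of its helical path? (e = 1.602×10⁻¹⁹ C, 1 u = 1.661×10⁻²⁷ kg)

v⊥ = v sinθ = 3.27×10⁵·sin19° ≈ 1.065×10⁵ m/s.
r = m v⊥/(|q|B) = (4.983×10⁻²⁷)(1.065×10⁵)/((3.204×10⁻¹⁹)(0.0132)) ≈ 0.125 m.

r ≈ 0.125 m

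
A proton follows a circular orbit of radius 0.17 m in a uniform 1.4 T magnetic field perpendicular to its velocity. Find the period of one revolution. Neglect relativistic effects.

T ≈ 4.7×10⁻⁸ s

The cyclotron period depends only on m, q, B: T = 2πm/(|q|B).
T = 2π(1.673×10⁻²⁷)/((1.602×10⁻¹⁹)(1.4)) ≈ 4.7×10⁻⁸ s.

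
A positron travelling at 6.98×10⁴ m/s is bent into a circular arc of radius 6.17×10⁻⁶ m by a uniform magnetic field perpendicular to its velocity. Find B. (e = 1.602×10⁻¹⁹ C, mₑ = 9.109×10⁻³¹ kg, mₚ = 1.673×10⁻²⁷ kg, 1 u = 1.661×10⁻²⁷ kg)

From |q|vB = mv²/r, B = mv/(|q|r).
B = (9.109×10⁻³¹)(6.98×10⁴)/((1.602×10⁻¹⁹)(6.17×10⁻⁶)) ≈ 0.0643 T.

B ≈ 0.0643 T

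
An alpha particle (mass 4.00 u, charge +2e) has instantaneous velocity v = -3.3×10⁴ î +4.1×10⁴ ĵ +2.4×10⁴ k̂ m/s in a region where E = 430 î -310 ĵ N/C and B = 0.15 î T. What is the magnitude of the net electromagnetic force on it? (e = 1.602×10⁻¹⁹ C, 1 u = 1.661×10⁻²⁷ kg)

|F| ≈ 2.24×10⁻¹⁵ N

v×B = (0, 3600, -6150) N/C.
E + v×B = (430, 3290, -6150) N/C.
F = q(E + v×B) = (3.204×10⁻¹⁹ C)·(430, 3290, -6150) = (1.38×10⁻¹⁶, 1.05×10⁻¹⁵, -1.97×10⁻¹⁵) N.
|F| = 2.24×10⁻¹⁵ N.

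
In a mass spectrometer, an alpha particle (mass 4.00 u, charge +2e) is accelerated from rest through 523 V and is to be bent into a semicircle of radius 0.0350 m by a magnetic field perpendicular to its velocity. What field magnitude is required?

v = √(2|q|V/m) = √(2·3.204×10⁻¹⁹·523/6.644×10⁻²⁷) ≈ 2.246×10⁵ m/s.
B = mv/(|q|r) = (6.644×10⁻²⁷)(2.246×10⁵)/((3.204×10⁻¹⁹)(0.0350)) ≈ 0.133 T.

B ≈ 0.133 T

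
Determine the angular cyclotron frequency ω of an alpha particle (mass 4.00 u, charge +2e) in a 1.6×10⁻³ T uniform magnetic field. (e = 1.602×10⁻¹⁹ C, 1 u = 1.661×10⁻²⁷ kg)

ω ≈ 7.7×10⁴ rad/s

ω = |q|B/m.
ω = (3.204×10⁻¹⁹)(1.6×10⁻³)/6.644×10⁻²⁷ ≈ 7.7×10⁴ rad/s.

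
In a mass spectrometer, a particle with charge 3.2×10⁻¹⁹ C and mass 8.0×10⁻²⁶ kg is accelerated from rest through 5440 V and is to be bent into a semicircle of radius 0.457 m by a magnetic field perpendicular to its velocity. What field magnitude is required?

v = √(2|q|V/m) = √(2·3.2×10⁻¹⁹·5440/8.0×10⁻²⁶) ≈ 2.086×10⁵ m/s.
B = mv/(|q|r) = (8.0×10⁻²⁶)(2.086×10⁵)/((3.2×10⁻¹⁹)(0.457)) ≈ 0.114 T.

B ≈ 0.114 T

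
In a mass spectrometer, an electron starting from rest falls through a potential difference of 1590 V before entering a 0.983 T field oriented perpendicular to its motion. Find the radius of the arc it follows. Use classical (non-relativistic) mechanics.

Acceleration: |q|V = ½mv² ⇒ v = √(2|q|V/m) = √(2·1.602×10⁻¹⁹·1590/9.109×10⁻³¹) ≈ 2.365×10⁷ m/s.
In the field: r = mv/(|q|B) = (9.109×10⁻³¹)(2.365×10⁷)/((1.602×10⁻¹⁹)(0.983)) ≈ 1.37×10⁻⁴ m.

r ≈ 1.37×10⁻⁴ m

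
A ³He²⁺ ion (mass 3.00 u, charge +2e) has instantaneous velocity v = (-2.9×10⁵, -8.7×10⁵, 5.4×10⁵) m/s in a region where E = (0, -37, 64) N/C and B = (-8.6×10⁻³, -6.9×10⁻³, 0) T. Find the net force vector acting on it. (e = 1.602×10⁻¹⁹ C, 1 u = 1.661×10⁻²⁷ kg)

F ≈ (1.19×10⁻¹⁵, -1.50×10⁻¹⁵, -1.74×10⁻¹⁵) N

v×B = (3730, -4640, -5480) N/C.
E + v×B = (3730, -4680, -5420) N/C.
F = q(E + v×B) = (3.204×10⁻¹⁹ C)·(3730, -4680, -5420) = (1.19×10⁻¹⁵, -1.50×10⁻¹⁵, -1.74×10⁻¹⁵) N.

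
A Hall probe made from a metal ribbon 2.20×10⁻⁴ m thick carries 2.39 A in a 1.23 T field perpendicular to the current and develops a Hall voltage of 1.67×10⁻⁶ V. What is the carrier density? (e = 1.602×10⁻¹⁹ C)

From V_H = IB/(n e t), n = IB/(V_H e t).
n = (2.39)(1.23)/((1.67×10⁻⁶)(1.602×10⁻¹⁹)(2.20×10⁻⁴)) ≈ 4.99×10²⁸ m⁻³.

n ≈ 4.99×10²⁸ m⁻³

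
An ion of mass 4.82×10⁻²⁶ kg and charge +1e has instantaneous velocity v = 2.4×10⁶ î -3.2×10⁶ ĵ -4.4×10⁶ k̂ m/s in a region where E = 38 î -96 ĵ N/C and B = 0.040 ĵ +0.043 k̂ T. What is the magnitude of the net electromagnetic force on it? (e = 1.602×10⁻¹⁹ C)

v×B = (3.84×10⁴, -1.03×10⁵, 9.60×10⁴) N/C.
E + v×B = (3.84×10⁴, -1.03×10⁵, 9.60×10⁴) N/C.
F = q(E + v×B) = (1.602×10⁻¹⁹ C)·(3.84×10⁴, -1.03×10⁵, 9.60×10⁴) = (6.16×10⁻¹⁵, -1.65×10⁻¹⁴, 1.54×10⁻¹⁴) N.
|F| = 2.34×10⁻¹⁴ N.

|F| ≈ 2.34×10⁻¹⁴ N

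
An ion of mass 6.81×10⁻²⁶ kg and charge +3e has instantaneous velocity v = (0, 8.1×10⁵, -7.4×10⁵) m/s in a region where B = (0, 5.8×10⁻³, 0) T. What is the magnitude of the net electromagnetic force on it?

|F| ≈ 2.06×10⁻¹⁵ N

v×B = (4290, 0, 0) N/C.
F = q v×B = (4.806×10⁻¹⁹ C)·(4290, 0, 0) = (2.06×10⁻¹⁵, 0, 0) N.
|F| = 2.06×10⁻¹⁵ N.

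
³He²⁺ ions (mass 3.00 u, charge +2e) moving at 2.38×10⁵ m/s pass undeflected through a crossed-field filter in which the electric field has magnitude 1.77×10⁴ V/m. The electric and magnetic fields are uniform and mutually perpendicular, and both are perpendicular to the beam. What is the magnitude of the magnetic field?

B = 0.0744 T

Balance of forces in the selector: qE = qvB ⇒ B = E/v.
B = 1.77×10⁴/2.38×10⁵ = 0.0744 T.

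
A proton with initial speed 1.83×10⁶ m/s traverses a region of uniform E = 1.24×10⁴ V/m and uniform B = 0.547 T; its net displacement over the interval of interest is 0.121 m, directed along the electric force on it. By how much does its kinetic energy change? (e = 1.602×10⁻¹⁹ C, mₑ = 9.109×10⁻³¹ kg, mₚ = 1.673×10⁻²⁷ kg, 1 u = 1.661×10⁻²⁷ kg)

ΔKE ≈ 2.40×10⁻¹⁶ J

The magnetic force is always ⟂ v and does no work; only the electric force changes KE.
ΔKE = F_E · d = |q|E d = (1.602×10⁻¹⁹)(1.24×10⁴)(0.121) ≈ 2.40×10⁻¹⁶ J.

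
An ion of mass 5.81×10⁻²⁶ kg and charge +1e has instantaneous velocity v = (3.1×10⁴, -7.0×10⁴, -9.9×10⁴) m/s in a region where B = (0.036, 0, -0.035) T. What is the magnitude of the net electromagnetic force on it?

|F| ≈ 6.89×10⁻¹⁶ N

v×B = (2450, -2480, 2520) N/C.
F = q v×B = (1.602×10⁻¹⁹ C)·(2450, -2480, 2520) = (3.92×10⁻¹⁶, -3.97×10⁻¹⁶, 4.04×10⁻¹⁶) N.
|F| = 6.89×10⁻¹⁶ N.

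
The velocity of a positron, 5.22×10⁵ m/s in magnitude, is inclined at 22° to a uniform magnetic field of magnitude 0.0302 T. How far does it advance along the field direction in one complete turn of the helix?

p ≈ 5.73×10⁻⁴ m

v∥ = v cosθ = 5.22×10⁵·cos22° ≈ 4.840×10⁵ m/s.
T = 2πm/(|q|B) = 2π(9.109×10⁻³¹)/((1.602×10⁻¹⁹)(0.0302)) ≈ 1.183×10⁻⁹ s.
pitch = v∥ T = (4.840×10⁵)(1.183×10⁻⁹) ≈ 5.73×10⁻⁴ m.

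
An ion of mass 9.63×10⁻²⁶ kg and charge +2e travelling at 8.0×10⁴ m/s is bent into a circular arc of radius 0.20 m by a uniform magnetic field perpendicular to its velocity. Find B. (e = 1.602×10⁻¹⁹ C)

From |q|vB = mv²/r, B = mv/(|q|r).
B = (9.63×10⁻²⁶)(8.0×10⁴)/((3.204×10⁻¹⁹)(0.20)) ≈ 0.12 T.

B ≈ 0.12 T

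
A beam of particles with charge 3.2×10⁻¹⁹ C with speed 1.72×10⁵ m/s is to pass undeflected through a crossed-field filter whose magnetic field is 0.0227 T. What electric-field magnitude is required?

E = 3900 V/m

For straight-line motion qE = qvB, so E = vB.
E = 1.72×10⁵ × 0.0227 = 3900 V/m.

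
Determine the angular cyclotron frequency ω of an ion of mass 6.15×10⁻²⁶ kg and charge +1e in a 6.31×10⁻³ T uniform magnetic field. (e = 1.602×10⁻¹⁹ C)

ω = |q|B/m.
ω = (1.602×10⁻¹⁹)(6.31×10⁻³)/6.15×10⁻²⁶ ≈ 1.64×10⁴ rad/s.

ω ≈ 1.64×10⁴ rad/s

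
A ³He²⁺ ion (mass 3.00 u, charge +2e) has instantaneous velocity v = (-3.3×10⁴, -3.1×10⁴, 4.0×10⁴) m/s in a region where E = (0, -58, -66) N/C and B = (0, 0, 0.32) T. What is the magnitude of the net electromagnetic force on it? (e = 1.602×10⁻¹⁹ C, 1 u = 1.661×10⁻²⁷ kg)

v×B = (-9920, 1.06×10⁴, 0) N/C.
E + v×B = (-9920, 1.05×10⁴, -66.0) N/C.
F = q(E + v×B) = (3.204×10⁻¹⁹ C)·(-9920, 1.05×10⁴, -66.0) = (-3.18×10⁻¹⁵, 3.36×10⁻¹⁵, -2.11×10⁻¹⁷) N.
|F| = 4.63×10⁻¹⁵ N.

|F| ≈ 4.63×10⁻¹⁵ N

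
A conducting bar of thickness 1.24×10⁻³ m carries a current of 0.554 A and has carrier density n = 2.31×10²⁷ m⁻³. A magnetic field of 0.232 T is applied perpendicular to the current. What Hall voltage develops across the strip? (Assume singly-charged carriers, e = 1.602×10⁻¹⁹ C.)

V_H = IB/(n e t).
V_H = (0.554)(0.232)/((2.31×10²⁷)(1.602×10⁻¹⁹)(1.24×10⁻³)) ≈ 2.80×10⁻⁷ V.

V_H ≈ 2.80×10⁻⁷ V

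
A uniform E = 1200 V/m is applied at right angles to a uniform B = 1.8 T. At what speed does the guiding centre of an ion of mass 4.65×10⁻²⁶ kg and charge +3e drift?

The E×B drift speed is v_d = E/B.
v_d = 1200/1.8 = 670 m/s.

v_d ≈ 670 m/s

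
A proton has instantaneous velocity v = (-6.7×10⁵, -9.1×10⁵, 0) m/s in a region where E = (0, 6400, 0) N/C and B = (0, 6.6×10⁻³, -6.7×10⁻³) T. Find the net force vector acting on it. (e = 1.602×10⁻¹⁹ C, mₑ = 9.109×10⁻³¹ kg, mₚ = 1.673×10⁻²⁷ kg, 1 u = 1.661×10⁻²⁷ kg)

F ≈ (9.77×10⁻¹⁶, 3.06×10⁻¹⁶, -7.08×10⁻¹⁶) N

v×B = (6100, -4490, -4420) N/C.
E + v×B = (6100, 1910, -4420) N/C.
F = q(E + v×B) = (1.602×10⁻¹⁹ C)·(6100, 1910, -4420) = (9.77×10⁻¹⁶, 3.06×10⁻¹⁶, -7.08×10⁻¹⁶) N.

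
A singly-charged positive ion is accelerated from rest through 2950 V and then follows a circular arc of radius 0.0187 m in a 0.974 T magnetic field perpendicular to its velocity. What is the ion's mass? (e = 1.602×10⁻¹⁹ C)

Combine |q|V = ½mv² and r = mv/(|q|B): eliminate v to get m = qB²r²/(2V).
m = (1.602×10⁻¹⁹)(0.974)²(0.0187)²/(2·2950) ≈ 9.01×10⁻²⁷ kg.

m ≈ 9.01×10⁻²⁷ kg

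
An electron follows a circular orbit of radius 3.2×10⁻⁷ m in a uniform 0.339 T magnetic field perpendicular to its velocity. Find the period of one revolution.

T ≈ 1.05×10⁻¹⁰ s

The cyclotron period depends only on m, q, B: T = 2πm/(|q|B).
T = 2π(9.109×10⁻³¹)/((1.602×10⁻¹⁹)(0.339)) ≈ 1.05×10⁻¹⁰ s.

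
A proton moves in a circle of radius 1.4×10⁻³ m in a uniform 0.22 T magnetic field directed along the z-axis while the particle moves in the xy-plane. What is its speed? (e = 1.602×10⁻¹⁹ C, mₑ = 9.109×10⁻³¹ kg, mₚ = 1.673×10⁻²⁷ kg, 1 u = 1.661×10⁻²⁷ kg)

v ≈ 2.9×10⁴ m/s

From |q|vB = mv²/r, v = |q|Br/m.
v = (1.602×10⁻¹⁹)(0.22)(1.4×10⁻³)/1.673×10⁻²⁷ ≈ 2.9×10⁴ m/s.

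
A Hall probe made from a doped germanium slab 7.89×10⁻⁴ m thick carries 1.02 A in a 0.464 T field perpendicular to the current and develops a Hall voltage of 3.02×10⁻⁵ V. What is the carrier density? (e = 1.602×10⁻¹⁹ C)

n ≈ 1.24×10²⁶ m⁻³

From V_H = IB/(n e t), n = IB/(V_H e t).
n = (1.02)(0.464)/((3.02×10⁻⁵)(1.602×10⁻¹⁹)(7.89×10⁻⁴)) ≈ 1.24×10²⁶ m⁻³.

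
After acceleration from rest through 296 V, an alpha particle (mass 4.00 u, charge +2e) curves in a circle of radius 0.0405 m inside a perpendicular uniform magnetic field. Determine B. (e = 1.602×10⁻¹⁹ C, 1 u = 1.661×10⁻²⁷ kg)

v = √(2|q|V/m) = √(2·3.204×10⁻¹⁹·296/6.644×10⁻²⁷) ≈ 1.690×10⁵ m/s.
B = mv/(|q|r) = (6.644×10⁻²⁷)(1.690×10⁵)/((3.204×10⁻¹⁹)(0.0405)) ≈ 0.0865 T.

B ≈ 0.0865 T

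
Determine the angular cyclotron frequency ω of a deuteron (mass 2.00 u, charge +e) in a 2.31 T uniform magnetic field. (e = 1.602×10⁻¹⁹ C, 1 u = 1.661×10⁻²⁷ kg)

ω = |q|B/m.
ω = (1.602×10⁻¹⁹)(2.31)/3.322×10⁻²⁷ ≈ 1.11×10⁸ rad/s.

ω ≈ 1.11×10⁸ rad/s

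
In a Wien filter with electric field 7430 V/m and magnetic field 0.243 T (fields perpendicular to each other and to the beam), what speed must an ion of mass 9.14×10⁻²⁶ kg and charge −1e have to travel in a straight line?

v = 3.06×10⁴ m/s

Zero net Lorentz force requires |qE| = |q v×B|, i.e. E = vB.
v = E/B = 7430/0.243 = 3.06×10⁴ m/s.
The result is independent of the particle's charge and mass.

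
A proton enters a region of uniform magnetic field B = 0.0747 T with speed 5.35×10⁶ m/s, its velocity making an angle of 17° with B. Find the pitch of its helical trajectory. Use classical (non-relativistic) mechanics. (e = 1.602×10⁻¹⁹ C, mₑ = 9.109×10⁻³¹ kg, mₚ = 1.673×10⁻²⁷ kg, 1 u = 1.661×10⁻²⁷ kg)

p ≈ 4.49 m

v∥ = v cosθ = 5.35×10⁶·cos17° ≈ 5.116×10⁶ m/s.
T = 2πm/(|q|B) = 2π(1.673×10⁻²⁷)/((1.602×10⁻¹⁹)(0.0747)) ≈ 8.784×10⁻⁷ s.
pitch = v∥ T = (5.116×10⁶)(8.784×10⁻⁷) ≈ 4.49 m.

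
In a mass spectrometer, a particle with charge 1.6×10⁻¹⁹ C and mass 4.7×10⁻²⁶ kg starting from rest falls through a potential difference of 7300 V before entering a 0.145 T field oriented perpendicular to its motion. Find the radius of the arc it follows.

r ≈ 0.452 m

Acceleration: |q|V = ½mv² ⇒ v = √(2|q|V/m) = √(2·1.6×10⁻¹⁹·7300/4.7×10⁻²⁶) ≈ 2.229×10⁵ m/s.
In the field: r = mv/(|q|B) = (4.7×10⁻²⁶)(2.229×10⁵)/((1.6×10⁻¹⁹)(0.145)) ≈ 0.452 m.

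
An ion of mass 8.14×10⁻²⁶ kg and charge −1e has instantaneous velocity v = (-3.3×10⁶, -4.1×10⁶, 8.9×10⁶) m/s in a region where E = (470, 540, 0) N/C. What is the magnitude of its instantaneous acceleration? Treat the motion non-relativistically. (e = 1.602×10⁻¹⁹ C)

|a| ≈ 1.41×10⁹ m/s²

Only an electric field acts, so F = qE = (−1.602×10⁻¹⁹ C)·(470, 540, 0) = (-7.53×10⁻¹⁷, -8.65×10⁻¹⁷, 0) N.
|a| = |F|/m = 1.147×10⁻¹⁶/8.14×10⁻²⁶ ≈ 1.41×10⁹ m/s².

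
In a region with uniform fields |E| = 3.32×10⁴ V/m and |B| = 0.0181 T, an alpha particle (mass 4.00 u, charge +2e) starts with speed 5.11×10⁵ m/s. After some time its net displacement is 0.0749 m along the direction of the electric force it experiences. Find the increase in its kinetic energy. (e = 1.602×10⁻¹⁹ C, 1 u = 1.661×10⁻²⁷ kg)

ΔKE ≈ 7.97×10⁻¹⁶ J

The magnetic force is always ⟂ v and does no work; only the electric force changes KE.
ΔKE = F_E · d = |q|E d = (3.204×10⁻¹⁹)(3.32×10⁴)(0.0749) ≈ 7.97×10⁻¹⁶ J.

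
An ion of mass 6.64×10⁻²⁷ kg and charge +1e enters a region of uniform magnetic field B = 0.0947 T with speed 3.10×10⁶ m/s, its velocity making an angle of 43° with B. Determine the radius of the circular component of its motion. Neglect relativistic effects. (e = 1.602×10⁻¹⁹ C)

r ≈ 0.925 m

v⊥ = v sinθ = 3.10×10⁶·sin43° ≈ 2.114×10⁶ m/s.
r = m v⊥/(|q|B) = (6.64×10⁻²⁷)(2.114×10⁶)/((1.602×10⁻¹⁹)(0.0947)) ≈ 0.925 m.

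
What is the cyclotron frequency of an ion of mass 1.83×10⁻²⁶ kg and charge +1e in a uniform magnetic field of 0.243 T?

f = |q|B/(2πm).
f = (1.602×10⁻¹⁹)(0.243)/(2π·1.83×10⁻²⁶) ≈ 3.39×10⁵ Hz.

f ≈ 3.39×10⁵ Hz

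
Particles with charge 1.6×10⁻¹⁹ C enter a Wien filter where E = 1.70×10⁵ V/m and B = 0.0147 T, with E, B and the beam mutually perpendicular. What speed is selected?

Straight-line motion ⇒ electric and magnetic forces cancel, so E = vB.
v = E/B = 1.70×10⁵/0.0147 = 1.16×10⁷ m/s.
The result is independent of the particle's charge and mass.

v = 1.16×10⁷ m/s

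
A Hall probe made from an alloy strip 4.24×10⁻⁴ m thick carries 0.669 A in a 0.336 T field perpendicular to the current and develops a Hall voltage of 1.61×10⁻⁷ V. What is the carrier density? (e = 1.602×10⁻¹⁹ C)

From V_H = IB/(n e t), n = IB/(V_H e t).
n = (0.669)(0.336)/((1.61×10⁻⁷)(1.602×10⁻¹⁹)(4.24×10⁻⁴)) ≈ 2.06×10²⁸ m⁻³.

n ≈ 2.06×10²⁸ m⁻³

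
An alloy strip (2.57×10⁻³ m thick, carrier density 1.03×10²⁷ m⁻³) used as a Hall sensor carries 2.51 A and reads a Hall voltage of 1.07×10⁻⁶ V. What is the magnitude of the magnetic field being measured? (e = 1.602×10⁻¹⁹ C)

B ≈ 0.181 T

From V_H = IB/(n e t), B = V_H n e t / I.
B = (1.07×10⁻⁶)(1.03×10²⁷)(1.602×10⁻¹⁹)(2.57×10⁻³)/2.51 ≈ 0.181 T.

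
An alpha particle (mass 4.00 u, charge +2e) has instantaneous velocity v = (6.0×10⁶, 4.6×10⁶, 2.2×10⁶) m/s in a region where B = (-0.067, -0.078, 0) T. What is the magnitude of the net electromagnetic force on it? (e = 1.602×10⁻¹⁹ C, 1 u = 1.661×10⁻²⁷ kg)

v×B = (1.72×10⁵, -1.47×10⁵, -1.60×10⁵) N/C.
F = q v×B = (3.204×10⁻¹⁹ C)·(1.72×10⁵, -1.47×10⁵, -1.60×10⁵) = (5.50×10⁻¹⁴, -4.72×10⁻¹⁴, -5.12×10⁻¹⁴) N.
|F| = 8.87×10⁻¹⁴ N.

|F| ≈ 8.87×10⁻¹⁴ N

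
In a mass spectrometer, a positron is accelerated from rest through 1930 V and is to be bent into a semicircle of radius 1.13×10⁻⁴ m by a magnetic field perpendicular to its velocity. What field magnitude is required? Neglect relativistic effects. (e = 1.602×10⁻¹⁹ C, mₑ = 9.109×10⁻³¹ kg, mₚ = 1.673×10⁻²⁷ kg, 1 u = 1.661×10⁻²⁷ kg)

B ≈ 1.31 T

v = √(2|q|V/m) = √(2·1.602×10⁻¹⁹·1930/9.109×10⁻³¹) ≈ 2.605×10⁷ m/s.
B = mv/(|q|r) = (9.109×10⁻³¹)(2.605×10⁷)/((1.602×10⁻¹⁹)(1.13×10⁻⁴)) ≈ 1.31 T.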